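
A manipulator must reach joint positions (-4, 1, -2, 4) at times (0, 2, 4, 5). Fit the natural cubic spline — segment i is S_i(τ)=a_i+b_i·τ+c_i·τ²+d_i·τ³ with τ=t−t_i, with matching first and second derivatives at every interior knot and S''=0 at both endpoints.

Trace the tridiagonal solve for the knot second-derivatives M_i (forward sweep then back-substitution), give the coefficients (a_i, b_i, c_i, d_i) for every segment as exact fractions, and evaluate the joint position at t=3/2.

Δ: Δ0=5/2, Δ1=-3/2, Δ2=6
row 1: diag=8, rhs=-24; c'=1/4, d'=-3
row 2: denom=6−2·1/4=11/2; d'=(45−2·-3)/(11/2)=102/11
back: M2=102/11
back: M1=-3−1/4·102/11=-117/22
M: M0=0, M1=-117/22, M2=102/11, M3=0
seg 0: a=-4, c=M0/2=0, d=(M1−M0)/(6·2)=-39/88, b=Δ0−h0·(2M0+M1)/6=47/11
seg 1: a=1, c=M1/2=-117/44, d=(M2−M1)/(6·2)=107/88, b=Δ1−h1·(2M1+M2)/6=-23/22
seg 2: a=-2, c=M2/2=51/11, d=(M3−M2)/(6·1)=-17/11, b=Δ2−h2·(2M2+M3)/6=32/11
t_q=3/2 → seg 0, τ=3/2; S=-4+47/11·τ+0·τ²+-39/88·τ³=643/704

  seg 0: a=-4 b=47/11 c=0 d=-39/88
  seg 1: a=1 b=-23/22 c=-117/44 d=107/88
  seg 2: a=-2 b=32/11 c=51/11 d=-17/11
S(3/2) = 643/704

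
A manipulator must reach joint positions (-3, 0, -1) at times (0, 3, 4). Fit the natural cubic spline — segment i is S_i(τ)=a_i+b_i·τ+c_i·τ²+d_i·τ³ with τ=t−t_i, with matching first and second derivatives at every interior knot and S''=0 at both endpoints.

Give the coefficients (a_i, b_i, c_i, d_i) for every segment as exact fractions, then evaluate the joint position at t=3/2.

Δ: Δ0=1, Δ1=-1
row 1: diag=8, rhs=-12; c'=1/8, d'=-3/2
back: M1=-3/2
M: M0=0, M1=-3/2, M2=0
seg 0: a=-3, c=M0/2=0, d=(M1−M0)/(6·3)=-1/12, b=Δ0−h0·(2M0+M1)/6=7/4
seg 1: a=0, c=M1/2=-3/4, d=(M2−M1)/(6·1)=1/4, b=Δ1−h1·(2M1+M2)/6=-1/2
t_q=3/2 → seg 0, τ=3/2; S=-3+7/4·τ+0·τ²+-1/12·τ³=-21/32

  seg 0: a=-3 b=7/4 c=0 d=-1/12
  seg 1: a=0 b=-1/2 c=-3/4 d=1/4
S(3/2) = -21/32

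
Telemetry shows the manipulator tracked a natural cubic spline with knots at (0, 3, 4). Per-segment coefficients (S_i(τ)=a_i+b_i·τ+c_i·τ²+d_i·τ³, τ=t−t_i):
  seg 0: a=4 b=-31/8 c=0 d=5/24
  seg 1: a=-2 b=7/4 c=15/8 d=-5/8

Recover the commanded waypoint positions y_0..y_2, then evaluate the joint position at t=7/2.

y_0 = S_0(0) = a_0 = 4
y_1 = S_1(0) = a_1 = -2
y_2 = S_1(1) = 1
t_q=7/2 is in segment 1 (τ=1/2); S_1(τ)=-47/64

y_0=4 y_1=-2 y_2=1
S(7/2) = -47/64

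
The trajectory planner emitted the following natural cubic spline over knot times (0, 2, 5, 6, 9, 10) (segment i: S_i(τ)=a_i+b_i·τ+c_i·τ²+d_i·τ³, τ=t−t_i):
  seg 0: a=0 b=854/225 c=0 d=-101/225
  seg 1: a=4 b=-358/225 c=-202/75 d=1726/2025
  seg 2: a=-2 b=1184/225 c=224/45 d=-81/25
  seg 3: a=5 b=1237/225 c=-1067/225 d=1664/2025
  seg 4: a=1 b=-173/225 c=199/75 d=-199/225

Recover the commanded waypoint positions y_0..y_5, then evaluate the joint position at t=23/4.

y_0 = S_0(0) = a_0 = 0
y_1 = S_1(0) = a_1 = 4
y_2 = S_2(0) = a_2 = -2
y_3 = S_3(0) = a_3 = 5
y_4 = S_4(0) = a_4 = 1
y_5 = S_4(1) = 2
t_q=23/4 is in segment 2 (τ=3/4); S_2(τ)=16223/4800

y_0=0 y_1=4 y_2=-2 y_3=5 y_4=1 y_5=2
S(23/4) = 16223/4800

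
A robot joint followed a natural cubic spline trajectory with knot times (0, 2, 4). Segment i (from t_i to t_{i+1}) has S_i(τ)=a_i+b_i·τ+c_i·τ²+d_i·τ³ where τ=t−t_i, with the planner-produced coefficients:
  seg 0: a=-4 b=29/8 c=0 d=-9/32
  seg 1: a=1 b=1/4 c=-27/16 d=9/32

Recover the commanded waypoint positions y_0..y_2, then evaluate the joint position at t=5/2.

y_0 = S_0(0) = a_0 = -4
y_1 = S_1(0) = a_1 = 1
y_2 = S_1(2) = -3
t_q=5/2 is in segment 1 (τ=1/2); S_1(τ)=189/256

y_0=-4 y_1=1 y_2=-3
S(5/2) = 189/256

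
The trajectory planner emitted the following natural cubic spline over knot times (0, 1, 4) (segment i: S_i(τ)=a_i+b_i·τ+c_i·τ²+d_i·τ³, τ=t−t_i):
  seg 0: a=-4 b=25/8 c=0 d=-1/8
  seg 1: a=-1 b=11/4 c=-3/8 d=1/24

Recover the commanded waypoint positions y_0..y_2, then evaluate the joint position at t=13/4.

y_0 = S_0(0) = a_0 = -4
y_1 = S_1(0) = a_1 = -1
y_2 = S_1(3) = 5
t_q=13/4 is in segment 1 (τ=9/4); S_1(τ)=1927/512

y_0=-4 y_1=-1 y_2=5
S(13/4) = 1927/512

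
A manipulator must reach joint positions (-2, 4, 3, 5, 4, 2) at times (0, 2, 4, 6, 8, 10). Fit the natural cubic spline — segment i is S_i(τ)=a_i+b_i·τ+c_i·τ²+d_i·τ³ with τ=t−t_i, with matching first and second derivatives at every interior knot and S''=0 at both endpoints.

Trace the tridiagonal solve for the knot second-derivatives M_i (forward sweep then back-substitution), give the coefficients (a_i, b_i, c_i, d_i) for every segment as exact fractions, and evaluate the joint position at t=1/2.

Δ: Δ0=3, Δ1=-1/2, Δ2=1, Δ3=-1/2, Δ4=-1
row 1: diag=8, rhs=-21; c'=1/4, d'=-21/8
row 2: denom=8−2·1/4=15/2; d'=(9−2·-21/8)/(15/2)=19/10
row 3: denom=8−2·4/15=112/15; d'=(-9−2·19/10)/(112/15)=-12/7
row 4: denom=8−2·15/56=209/28; d'=(-3−2·-12/7)/(209/28)=12/209
back: M4=12/209
back: M3=-12/7−15/56·12/209=-723/418
back: M2=19/10−4/15·-723/418=987/418
back: M1=-21/8−1/4·987/418=-672/209
M: M0=0, M1=-672/209, M2=987/418, M3=-723/418, M4=12/209, M5=0
seg 0: a=-2, c=M0/2=0, d=(M1−M0)/(6·2)=-56/209, b=Δ0−h0·(2M0+M1)/6=851/209
seg 1: a=4, c=M1/2=-336/209, d=(M2−M1)/(6·2)=777/1672, b=Δ1−h1·(2M1+M2)/6=179/209
seg 2: a=3, c=M2/2=987/836, d=(M3−M2)/(6·2)=-15/44, b=Δ2−h2·(2M2+M3)/6=1/418
seg 3: a=5, c=M3/2=-723/836, d=(M4−M3)/(6·2)=249/1672, b=Δ3−h3·(2M3+M4)/6=265/418
seg 4: a=4, c=M4/2=6/209, d=(M5−M4)/(6·2)=-1/209, b=Δ4−h4·(2M4+M5)/6=-217/209
t_q=1/2 → seg 0, τ=1/2; S=-2+851/209·τ+0·τ²+-56/209·τ³=1/418

  seg 0: a=-2 b=851/209 c=0 d=-56/209
  seg 1: a=4 b=179/209 c=-336/209 d=777/1672
  seg 2: a=3 b=1/418 c=987/836 d=-15/44
  seg 3: a=5 b=265/418 c=-723/836 d=249/1672
  seg 4: a=4 b=-217/209 c=6/209 d=-1/209
S(1/2) = 1/418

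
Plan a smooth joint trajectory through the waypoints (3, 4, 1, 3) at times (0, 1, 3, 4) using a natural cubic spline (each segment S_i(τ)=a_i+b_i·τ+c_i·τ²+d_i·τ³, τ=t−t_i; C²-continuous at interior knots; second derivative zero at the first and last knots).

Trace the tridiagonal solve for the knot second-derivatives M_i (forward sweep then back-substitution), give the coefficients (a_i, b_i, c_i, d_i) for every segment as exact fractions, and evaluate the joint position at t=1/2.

Δ: Δ0=1, Δ1=-3/2, Δ2=2
row 1: diag=6, rhs=-15; c'=1/3, d'=-5/2
row 2: denom=6−2·1/3=16/3; d'=(21−2·-5/2)/(16/3)=39/8
back: M2=39/8
back: M1=-5/2−1/3·39/8=-33/8
M: M0=0, M1=-33/8, M2=39/8, M3=0
seg 0: a=3, c=M0/2=0, d=(M1−M0)/(6·1)=-11/16, b=Δ0−h0·(2M0+M1)/6=27/16
seg 1: a=4, c=M1/2=-33/16, d=(M2−M1)/(6·2)=3/4, b=Δ1−h1·(2M1+M2)/6=-3/8
seg 2: a=1, c=M2/2=39/16, d=(M3−M2)/(6·1)=-13/16, b=Δ2−h2·(2M2+M3)/6=3/8
t_q=1/2 → seg 0, τ=1/2; S=3+27/16·τ+0·τ²+-11/16·τ³=481/128

  seg 0: a=3 b=27/16 c=0 d=-11/16
  seg 1: a=4 b=-3/8 c=-33/16 d=3/4
  seg 2: a=1 b=3/8 c=39/16 d=-13/16
S(1/2) = 481/128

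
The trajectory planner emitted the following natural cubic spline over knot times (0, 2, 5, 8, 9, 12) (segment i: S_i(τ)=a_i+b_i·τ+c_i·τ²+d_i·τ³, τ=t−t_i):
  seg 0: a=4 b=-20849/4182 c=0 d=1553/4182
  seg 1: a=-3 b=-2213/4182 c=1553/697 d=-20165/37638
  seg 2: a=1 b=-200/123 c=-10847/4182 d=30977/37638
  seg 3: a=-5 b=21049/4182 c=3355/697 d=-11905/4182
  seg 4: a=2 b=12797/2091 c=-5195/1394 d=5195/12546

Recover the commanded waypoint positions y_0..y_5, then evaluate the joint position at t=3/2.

y_0 = S_0(0) = a_0 = 4
y_1 = S_1(0) = a_1 = -3
y_2 = S_2(0) = a_2 = 1
y_3 = S_3(0) = a_3 = -5
y_4 = S_4(0) = a_4 = 2
y_5 = S_4(3) = -2
t_q=3/2 is in segment 0 (τ=3/2); S_0(τ)=-24811/11152

y_0=4 y_1=-3 y_2=1 y_3=-5 y_4=2 y_5=-2
S(3/2) = -24811/11152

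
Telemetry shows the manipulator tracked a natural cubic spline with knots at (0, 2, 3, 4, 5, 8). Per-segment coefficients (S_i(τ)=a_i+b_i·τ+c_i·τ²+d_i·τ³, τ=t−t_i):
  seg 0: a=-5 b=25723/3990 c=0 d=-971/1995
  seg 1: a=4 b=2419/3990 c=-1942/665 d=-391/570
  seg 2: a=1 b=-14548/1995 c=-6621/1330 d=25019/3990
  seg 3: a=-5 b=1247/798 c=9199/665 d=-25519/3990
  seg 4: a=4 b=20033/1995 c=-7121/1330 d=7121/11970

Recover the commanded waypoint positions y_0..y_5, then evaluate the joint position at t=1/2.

y_0=-5 y_1=4 y_2=1 y_3=-5 y_4=4 y_5=2
S(1/2) = -1955/1064

y_0 = S_0(0) = a_0 = -5
y_1 = S_1(0) = a_1 = 4
y_2 = S_2(0) = a_2 = 1
y_3 = S_3(0) = a_3 = -5
y_4 = S_4(0) = a_4 = 4
y_5 = S_4(3) = 2
t_q=1/2 is in segment 0 (τ=1/2); S_0(τ)=-1955/1064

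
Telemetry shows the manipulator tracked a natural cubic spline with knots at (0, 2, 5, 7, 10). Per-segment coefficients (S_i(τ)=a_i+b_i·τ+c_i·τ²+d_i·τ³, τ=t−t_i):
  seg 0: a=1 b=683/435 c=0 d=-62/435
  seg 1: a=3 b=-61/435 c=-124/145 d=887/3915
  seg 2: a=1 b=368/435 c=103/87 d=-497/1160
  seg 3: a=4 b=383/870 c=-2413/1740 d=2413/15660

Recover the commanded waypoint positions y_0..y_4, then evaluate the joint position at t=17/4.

y_0 = S_0(0) = a_0 = 1
y_1 = S_1(0) = a_1 = 3
y_2 = S_2(0) = a_2 = 1
y_3 = S_3(0) = a_3 = 4
y_4 = S_3(3) = -3
t_q=17/4 is in segment 1 (τ=9/4); S_1(τ)=1737/1856

y_0=1 y_1=3 y_2=1 y_3=4 y_4=-3
S(17/4) = 1737/1856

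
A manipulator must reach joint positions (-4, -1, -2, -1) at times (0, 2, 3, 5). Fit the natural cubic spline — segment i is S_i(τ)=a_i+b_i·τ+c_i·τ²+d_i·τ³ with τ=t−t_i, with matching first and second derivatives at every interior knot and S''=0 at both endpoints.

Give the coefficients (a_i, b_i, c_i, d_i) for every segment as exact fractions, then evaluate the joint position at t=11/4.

  seg 0: a=-4 b=171/70 c=0 d=-33/140
  seg 1: a=-1 b=-27/70 c=-99/70 d=4/5
  seg 2: a=-2 b=-57/70 c=69/70 d=-23/140
S(11/4) = -1957/1120

Δ: Δ0=3/2, Δ1=-1, Δ2=1/2
row 1: diag=6, rhs=-15; c'=1/6, d'=-5/2
row 2: denom=6−1·1/6=35/6; d'=(9−1·-5/2)/(35/6)=69/35
back: M2=69/35
back: M1=-5/2−1/6·69/35=-99/35
M: M0=0, M1=-99/35, M2=69/35, M3=0
seg 0: a=-4, c=M0/2=0, d=(M1−M0)/(6·2)=-33/140, b=Δ0−h0·(2M0+M1)/6=171/70
seg 1: a=-1, c=M1/2=-99/70, d=(M2−M1)/(6·1)=4/5, b=Δ1−h1·(2M1+M2)/6=-27/70
seg 2: a=-2, c=M2/2=69/70, d=(M3−M2)/(6·2)=-23/140, b=Δ2−h2·(2M2+M3)/6=-57/70
t_q=11/4 → seg 1, τ=3/4; S=-1+-27/70·τ+-99/70·τ²+4/5·τ³=-1957/1120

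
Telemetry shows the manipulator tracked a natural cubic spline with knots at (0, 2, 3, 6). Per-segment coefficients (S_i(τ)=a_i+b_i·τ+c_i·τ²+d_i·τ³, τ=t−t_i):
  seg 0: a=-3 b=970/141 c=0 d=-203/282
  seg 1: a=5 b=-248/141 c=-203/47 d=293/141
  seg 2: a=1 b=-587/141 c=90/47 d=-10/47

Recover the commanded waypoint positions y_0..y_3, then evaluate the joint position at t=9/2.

y_0 = S_0(0) = a_0 = -3
y_1 = S_1(0) = a_1 = 5
y_2 = S_2(0) = a_2 = 1
y_3 = S_2(3) = 0
t_q=9/2 is in segment 2 (τ=3/2); S_2(τ)=-311/188

y_0=-3 y_1=5 y_2=1 y_3=0
S(9/2) = -311/188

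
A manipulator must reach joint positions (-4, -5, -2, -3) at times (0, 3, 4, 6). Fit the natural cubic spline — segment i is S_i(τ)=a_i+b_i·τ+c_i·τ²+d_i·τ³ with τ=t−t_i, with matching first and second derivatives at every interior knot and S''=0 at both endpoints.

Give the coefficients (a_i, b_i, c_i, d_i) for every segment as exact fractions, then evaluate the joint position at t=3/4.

Δ: Δ0=-1/3, Δ1=3, Δ2=-1/2
row 1: diag=8, rhs=20; c'=1/8, d'=5/2
row 2: denom=6−1·1/8=47/8; d'=(-21−1·5/2)/(47/8)=-4
back: M2=-4
back: M1=5/2−1/8·-4=3
M: M0=0, M1=3, M2=-4, M3=0
seg 0: a=-4, c=M0/2=0, d=(M1−M0)/(6·3)=1/6, b=Δ0−h0·(2M0+M1)/6=-11/6
seg 1: a=-5, c=M1/2=3/2, d=(M2−M1)/(6·1)=-7/6, b=Δ1−h1·(2M1+M2)/6=8/3
seg 2: a=-2, c=M2/2=-2, d=(M3−M2)/(6·2)=1/3, b=Δ2−h2·(2M2+M3)/6=13/6
t_q=3/4 → seg 0, τ=3/4; S=-4+-11/6·τ+0·τ²+1/6·τ³=-679/128

  seg 0: a=-4 b=-11/6 c=0 d=1/6
  seg 1: a=-5 b=8/3 c=3/2 d=-7/6
  seg 2: a=-2 b=13/6 c=-2 d=1/3
S(3/4) = -679/128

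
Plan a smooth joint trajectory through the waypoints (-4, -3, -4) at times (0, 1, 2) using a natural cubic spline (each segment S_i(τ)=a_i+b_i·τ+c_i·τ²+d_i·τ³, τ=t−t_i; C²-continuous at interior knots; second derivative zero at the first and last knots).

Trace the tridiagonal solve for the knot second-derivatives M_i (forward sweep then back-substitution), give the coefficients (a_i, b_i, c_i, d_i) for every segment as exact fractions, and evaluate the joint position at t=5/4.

  seg 0: a=-4 b=3/2 c=0 d=-1/2
  seg 1: a=-3 b=0 c=-3/2 d=1/2
S(5/4) = -395/128

Δ: Δ0=1, Δ1=-1
row 1: diag=4, rhs=-12; c'=1/4, d'=-3
back: M1=-3
M: M0=0, M1=-3, M2=0
seg 0: a=-4, c=M0/2=0, d=(M1−M0)/(6·1)=-1/2, b=Δ0−h0·(2M0+M1)/6=3/2
seg 1: a=-3, c=M1/2=-3/2, d=(M2−M1)/(6·1)=1/2, b=Δ1−h1·(2M1+M2)/6=0
t_q=5/4 → seg 1, τ=1/4; S=-3+0·τ+-3/2·τ²+1/2·τ³=-395/128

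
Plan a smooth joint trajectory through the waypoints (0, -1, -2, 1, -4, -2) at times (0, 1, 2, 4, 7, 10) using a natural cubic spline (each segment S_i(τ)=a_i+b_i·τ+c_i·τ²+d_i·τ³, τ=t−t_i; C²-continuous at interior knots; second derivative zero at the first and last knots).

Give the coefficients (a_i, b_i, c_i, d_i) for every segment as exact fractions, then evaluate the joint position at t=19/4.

  seg 0: a=0 b=-1329/1574 c=0 d=-245/1574
  seg 1: a=-1 b=-1032/787 c=-735/1574 d=1225/1574
  seg 2: a=-2 b=141/1574 c=1470/787 d=-915/1574
  seg 3: a=1 b=921/1574 c=-1275/787 d=12317/42498
  seg 4: a=-4 b=-1031/787 c=4667/4722 d=-4667/42498
S(19/4) = 65461/100736

Δ: Δ0=-1, Δ1=-1, Δ2=3/2, Δ3=-5/3, Δ4=2/3
row 1: diag=4, rhs=0; c'=1/4, d'=0
row 2: denom=6−1·1/4=23/4; d'=(15−1·0)/(23/4)=60/23
row 3: denom=10−2·8/23=214/23; d'=(-19−2·60/23)/(214/23)=-557/214
row 4: denom=12−3·69/214=2361/214; d'=(14−3·-557/214)/(2361/214)=4667/2361
back: M4=4667/2361
back: M3=-557/214−69/214·4667/2361=-2550/787
back: M2=60/23−8/23·-2550/787=2940/787
back: M1=0−1/4·2940/787=-735/787
M: M0=0, M1=-735/787, M2=2940/787, M3=-2550/787, M4=4667/2361, M5=0
seg 0: a=0, c=M0/2=0, d=(M1−M0)/(6·1)=-245/1574, b=Δ0−h0·(2M0+M1)/6=-1329/1574
seg 1: a=-1, c=M1/2=-735/1574, d=(M2−M1)/(6·1)=1225/1574, b=Δ1−h1·(2M1+M2)/6=-1032/787
seg 2: a=-2, c=M2/2=1470/787, d=(M3−M2)/(6·2)=-915/1574, b=Δ2−h2·(2M2+M3)/6=141/1574
seg 3: a=1, c=M3/2=-1275/787, d=(M4−M3)/(6·3)=12317/42498, b=Δ3−h3·(2M3+M4)/6=921/1574
seg 4: a=-4, c=M4/2=4667/4722, d=(M5−M4)/(6·3)=-4667/42498, b=Δ4−h4·(2M4+M5)/6=-1031/787
t_q=19/4 → seg 3, τ=3/4; S=1+921/1574·τ+-1275/787·τ²+12317/42498·τ³=65461/100736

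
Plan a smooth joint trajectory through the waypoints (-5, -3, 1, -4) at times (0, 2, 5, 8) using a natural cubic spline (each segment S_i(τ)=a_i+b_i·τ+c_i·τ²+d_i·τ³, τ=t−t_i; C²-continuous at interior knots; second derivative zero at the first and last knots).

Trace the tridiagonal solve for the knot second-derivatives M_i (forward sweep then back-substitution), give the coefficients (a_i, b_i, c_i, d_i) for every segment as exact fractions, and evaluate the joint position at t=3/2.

  seg 0: a=-5 b=85/111 c=0 d=13/222
  seg 1: a=-3 b=163/111 c=13/37 d=-44/333
  seg 2: a=1 b=1/111 c=-31/37 d=31/333
S(3/2) = -2163/592

Δ: Δ0=1, Δ1=4/3, Δ2=-5/3
row 1: diag=10, rhs=2; c'=3/10, d'=1/5
row 2: denom=12−3·3/10=111/10; d'=(-18−3·1/5)/(111/10)=-62/37
back: M2=-62/37
back: M1=1/5−3/10·-62/37=26/37
M: M0=0, M1=26/37, M2=-62/37, M3=0
seg 0: a=-5, c=M0/2=0, d=(M1−M0)/(6·2)=13/222, b=Δ0−h0·(2M0+M1)/6=85/111
seg 1: a=-3, c=M1/2=13/37, d=(M2−M1)/(6·3)=-44/333, b=Δ1−h1·(2M1+M2)/6=163/111
seg 2: a=1, c=M2/2=-31/37, d=(M3−M2)/(6·3)=31/333, b=Δ2−h2·(2M2+M3)/6=1/111
t_q=3/2 → seg 0, τ=3/2; S=-5+85/111·τ+0·τ²+13/222·τ³=-2163/592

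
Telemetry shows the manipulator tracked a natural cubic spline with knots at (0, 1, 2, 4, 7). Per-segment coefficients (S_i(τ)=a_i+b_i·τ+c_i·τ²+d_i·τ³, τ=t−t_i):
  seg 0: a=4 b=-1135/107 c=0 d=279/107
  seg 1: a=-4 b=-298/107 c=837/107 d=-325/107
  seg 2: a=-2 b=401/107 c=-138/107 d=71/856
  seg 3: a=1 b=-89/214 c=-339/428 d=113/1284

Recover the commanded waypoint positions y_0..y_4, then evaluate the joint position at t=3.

y_0=4 y_1=-4 y_2=-2 y_3=1 y_4=-5
S(3) = 463/856

y_0 = S_0(0) = a_0 = 4
y_1 = S_1(0) = a_1 = -4
y_2 = S_2(0) = a_2 = -2
y_3 = S_3(0) = a_3 = 1
y_4 = S_3(3) = -5
t_q=3 is in segment 2 (τ=1); S_2(τ)=463/856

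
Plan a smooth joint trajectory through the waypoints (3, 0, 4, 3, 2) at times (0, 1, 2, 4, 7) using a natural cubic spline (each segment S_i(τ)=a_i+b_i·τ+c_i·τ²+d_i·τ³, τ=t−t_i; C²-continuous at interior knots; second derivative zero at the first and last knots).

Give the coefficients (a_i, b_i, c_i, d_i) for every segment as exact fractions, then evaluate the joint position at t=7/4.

Δ: Δ0=-3, Δ1=4, Δ2=-1/2, Δ3=-1/3
row 1: diag=4, rhs=42; c'=1/4, d'=21/2
row 2: denom=6−1·1/4=23/4; d'=(-27−1·21/2)/(23/4)=-150/23
row 3: denom=10−2·8/23=214/23; d'=(1−2·-150/23)/(214/23)=323/214
back: M3=323/214
back: M2=-150/23−8/23·323/214=-754/107
back: M1=21/2−1/4·-754/107=1312/107
M: M0=0, M1=1312/107, M2=-754/107, M3=323/214, M4=0
seg 0: a=3, c=M0/2=0, d=(M1−M0)/(6·1)=656/321, b=Δ0−h0·(2M0+M1)/6=-1619/321
seg 1: a=0, c=M1/2=656/107, d=(M2−M1)/(6·1)=-1033/321, b=Δ1−h1·(2M1+M2)/6=349/321
seg 2: a=4, c=M2/2=-377/107, d=(M3−M2)/(6·2)=1831/2568, b=Δ2−h2·(2M2+M3)/6=1186/321
seg 3: a=3, c=M3/2=323/428, d=(M4−M3)/(6·3)=-323/3852, b=Δ3−h3·(2M3+M4)/6=-1183/642
t_q=7/4 → seg 1, τ=3/4; S=0+349/321·τ+656/107·τ²+-1033/321·τ³=19903/6848

  seg 0: a=3 b=-1619/321 c=0 d=656/321
  seg 1: a=0 b=349/321 c=656/107 d=-1033/321
  seg 2: a=4 b=1186/321 c=-377/107 d=1831/2568
  seg 3: a=3 b=-1183/642 c=323/428 d=-323/3852
S(7/4) = 19903/6848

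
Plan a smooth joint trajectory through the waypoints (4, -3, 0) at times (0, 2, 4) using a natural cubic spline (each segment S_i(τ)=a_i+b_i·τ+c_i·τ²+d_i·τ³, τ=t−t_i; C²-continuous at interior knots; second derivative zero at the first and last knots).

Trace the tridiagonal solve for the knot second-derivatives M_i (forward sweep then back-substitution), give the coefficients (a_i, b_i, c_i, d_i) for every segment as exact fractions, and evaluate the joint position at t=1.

Δ: Δ0=-7/2, Δ1=3/2
row 1: diag=8, rhs=30; c'=1/4, d'=15/4
back: M1=15/4
M: M0=0, M1=15/4, M2=0
seg 0: a=4, c=M0/2=0, d=(M1−M0)/(6·2)=5/16, b=Δ0−h0·(2M0+M1)/6=-19/4
seg 1: a=-3, c=M1/2=15/8, d=(M2−M1)/(6·2)=-5/16, b=Δ1−h1·(2M1+M2)/6=-1
t_q=1 → seg 0, τ=1; S=4+-19/4·τ+0·τ²+5/16·τ³=-7/16

  seg 0: a=4 b=-19/4 c=0 d=5/16
  seg 1: a=-3 b=-1 c=15/8 d=-5/16
S(1) = -7/16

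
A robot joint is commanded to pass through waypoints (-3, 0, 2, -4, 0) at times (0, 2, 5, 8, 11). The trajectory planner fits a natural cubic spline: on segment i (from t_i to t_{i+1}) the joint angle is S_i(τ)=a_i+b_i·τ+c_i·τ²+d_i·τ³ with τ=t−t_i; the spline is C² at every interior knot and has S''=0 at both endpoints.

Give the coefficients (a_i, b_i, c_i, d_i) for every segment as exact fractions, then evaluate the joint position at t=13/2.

  seg 0: a=-3 b=34/23 c=0 d=1/184
  seg 1: a=0 b=71/46 c=3/92 d=-269/2484
  seg 2: a=2 b=-109/92 c=-65/69 d=185/828
  seg 3: a=-4 b=-37/46 c=295/276 d=-295/2484
S(13/2) = -841/736

Δ: Δ0=3/2, Δ1=2/3, Δ2=-2, Δ3=4/3
row 1: diag=10, rhs=-5; c'=3/10, d'=-1/2
row 2: denom=12−3·3/10=111/10; d'=(-16−3·-1/2)/(111/10)=-145/111
row 3: denom=12−3·10/37=414/37; d'=(20−3·-145/111)/(414/37)=295/138
back: M3=295/138
back: M2=-145/111−10/37·295/138=-130/69
back: M1=-1/2−3/10·-130/69=3/46
M: M0=0, M1=3/46, M2=-130/69, M3=295/138, M4=0
seg 0: a=-3, c=M0/2=0, d=(M1−M0)/(6·2)=1/184, b=Δ0−h0·(2M0+M1)/6=34/23
seg 1: a=0, c=M1/2=3/92, d=(M2−M1)/(6·3)=-269/2484, b=Δ1−h1·(2M1+M2)/6=71/46
seg 2: a=2, c=M2/2=-65/69, d=(M3−M2)/(6·3)=185/828, b=Δ2−h2·(2M2+M3)/6=-109/92
seg 3: a=-4, c=M3/2=295/276, d=(M4−M3)/(6·3)=-295/2484, b=Δ3−h3·(2M3+M4)/6=-37/46
t_q=13/2 → seg 2, τ=3/2; S=2+-109/92·τ+-65/69·τ²+185/828·τ³=-841/736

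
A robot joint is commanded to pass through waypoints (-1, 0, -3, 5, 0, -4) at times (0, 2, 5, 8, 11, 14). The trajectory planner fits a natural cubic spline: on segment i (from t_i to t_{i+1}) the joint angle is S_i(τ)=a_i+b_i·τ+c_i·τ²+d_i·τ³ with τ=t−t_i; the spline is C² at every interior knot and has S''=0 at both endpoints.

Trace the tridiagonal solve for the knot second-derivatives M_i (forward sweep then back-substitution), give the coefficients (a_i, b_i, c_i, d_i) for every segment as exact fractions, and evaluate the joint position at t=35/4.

  seg 0: a=-1 b=685/618 c=0 d=-47/309
  seg 1: a=0 b=-443/618 c=-94/103 d=1517/5562
  seg 2: a=-3 b=362/309 c=953/618 d=-215/618
  seg 3: a=5 b=637/618 c=-491/309 d=1279/5562
  seg 4: a=0 b=-709/309 c=99/206 d=-11/206
S(35/4) = 65607/13184

Δ: Δ0=1/2, Δ1=-1, Δ2=8/3, Δ3=-5/3, Δ4=-4/3
row 1: diag=10, rhs=-9; c'=3/10, d'=-9/10
row 2: denom=12−3·3/10=111/10; d'=(22−3·-9/10)/(111/10)=247/111
row 3: denom=12−3·10/37=414/37; d'=(-26−3·247/111)/(414/37)=-403/138
row 4: denom=12−3·37/138=515/46; d'=(2−3·-403/138)/(515/46)=99/103
back: M4=99/103
back: M3=-403/138−37/138·99/103=-982/309
back: M2=247/111−10/37·-982/309=953/309
back: M1=-9/10−3/10·953/309=-188/103
M: M0=0, M1=-188/103, M2=953/309, M3=-982/309, M4=99/103, M5=0
seg 0: a=-1, c=M0/2=0, d=(M1−M0)/(6·2)=-47/309, b=Δ0−h0·(2M0+M1)/6=685/618
seg 1: a=0, c=M1/2=-94/103, d=(M2−M1)/(6·3)=1517/5562, b=Δ1−h1·(2M1+M2)/6=-443/618
seg 2: a=-3, c=M2/2=953/618, d=(M3−M2)/(6·3)=-215/618, b=Δ2−h2·(2M2+M3)/6=362/309
seg 3: a=5, c=M3/2=-491/309, d=(M4−M3)/(6·3)=1279/5562, b=Δ3−h3·(2M3+M4)/6=637/618
seg 4: a=0, c=M4/2=99/206, d=(M5−M4)/(6·3)=-11/206, b=Δ4−h4·(2M4+M5)/6=-709/309
t_q=35/4 → seg 3, τ=3/4; S=5+637/618·τ+-491/309·τ²+1279/5562·τ³=65607/13184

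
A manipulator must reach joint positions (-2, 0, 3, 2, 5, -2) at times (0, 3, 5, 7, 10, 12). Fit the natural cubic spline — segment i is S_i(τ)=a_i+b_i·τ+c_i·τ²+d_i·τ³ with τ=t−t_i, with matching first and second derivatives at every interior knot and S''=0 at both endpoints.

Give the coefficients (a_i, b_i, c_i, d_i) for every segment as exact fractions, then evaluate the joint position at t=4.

  seg 0: a=-2 b=595/3258 c=0 d=1577/29322
  seg 1: a=0 b=2663/1629 c=1577/3258 d=-3593/13032
  seg 2: a=3 b=95/362 c=-7625/6516 d=5141/13032
  seg 3: a=2 b=514/1629 c=3899/3258 d=-9467/29322
  seg 4: a=5 b=-3979/3258 c=-928/543 d=464/1629
S(4) = 24019/13032

Δ: Δ0=2/3, Δ1=3/2, Δ2=-1/2, Δ3=1, Δ4=-7/2
row 1: diag=10, rhs=5; c'=1/5, d'=1/2
row 2: denom=8−2·1/5=38/5; d'=(-12−2·1/2)/(38/5)=-65/38
row 3: denom=10−2·5/19=180/19; d'=(9−2·-65/38)/(180/19)=59/45
row 4: denom=10−3·19/60=181/20; d'=(-27−3·59/45)/(181/20)=-1856/543
back: M4=-1856/543
back: M3=59/45−19/60·-1856/543=3899/1629
back: M2=-65/38−5/19·3899/1629=-7625/3258
back: M1=1/2−1/5·-7625/3258=1577/1629
M: M0=0, M1=1577/1629, M2=-7625/3258, M3=3899/1629, M4=-1856/543, M5=0
seg 0: a=-2, c=M0/2=0, d=(M1−M0)/(6·3)=1577/29322, b=Δ0−h0·(2M0+M1)/6=595/3258
seg 1: a=0, c=M1/2=1577/3258, d=(M2−M1)/(6·2)=-3593/13032, b=Δ1−h1·(2M1+M2)/6=2663/1629
seg 2: a=3, c=M2/2=-7625/6516, d=(M3−M2)/(6·2)=5141/13032, b=Δ2−h2·(2M2+M3)/6=95/362
seg 3: a=2, c=M3/2=3899/3258, d=(M4−M3)/(6·3)=-9467/29322, b=Δ3−h3·(2M3+M4)/6=514/1629
seg 4: a=5, c=M4/2=-928/543, d=(M5−M4)/(6·2)=464/1629, b=Δ4−h4·(2M4+M5)/6=-3979/3258
t_q=4 → seg 1, τ=1; S=0+2663/1629·τ+1577/3258·τ²+-3593/13032·τ³=24019/13032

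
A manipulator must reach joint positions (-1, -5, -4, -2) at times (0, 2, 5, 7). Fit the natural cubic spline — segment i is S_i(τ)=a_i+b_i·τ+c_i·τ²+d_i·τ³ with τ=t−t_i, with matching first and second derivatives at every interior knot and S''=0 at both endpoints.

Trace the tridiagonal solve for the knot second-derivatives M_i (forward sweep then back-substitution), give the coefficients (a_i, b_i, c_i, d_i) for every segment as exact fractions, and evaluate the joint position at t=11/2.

Δ: Δ0=-2, Δ1=1/3, Δ2=1
row 1: diag=10, rhs=14; c'=3/10, d'=7/5
row 2: denom=10−3·3/10=91/10; d'=(4−3·7/5)/(91/10)=-2/91
back: M2=-2/91
back: M1=7/5−3/10·-2/91=128/91
M: M0=0, M1=128/91, M2=-2/91, M3=0
seg 0: a=-1, c=M0/2=0, d=(M1−M0)/(6·2)=32/273, b=Δ0−h0·(2M0+M1)/6=-674/273
seg 1: a=-5, c=M1/2=64/91, d=(M2−M1)/(6·3)=-5/63, b=Δ1−h1·(2M1+M2)/6=-290/273
seg 2: a=-4, c=M2/2=-1/91, d=(M3−M2)/(6·2)=1/546, b=Δ2−h2·(2M2+M3)/6=277/273
t_q=11/2 → seg 2, τ=1/2; S=-4+277/273·τ+-1/91·τ²+1/546·τ³=-727/208

  seg 0: a=-1 b=-674/273 c=0 d=32/273
  seg 1: a=-5 b=-290/273 c=64/91 d=-5/63
  seg 2: a=-4 b=277/273 c=-1/91 d=1/546
S(11/2) = -727/208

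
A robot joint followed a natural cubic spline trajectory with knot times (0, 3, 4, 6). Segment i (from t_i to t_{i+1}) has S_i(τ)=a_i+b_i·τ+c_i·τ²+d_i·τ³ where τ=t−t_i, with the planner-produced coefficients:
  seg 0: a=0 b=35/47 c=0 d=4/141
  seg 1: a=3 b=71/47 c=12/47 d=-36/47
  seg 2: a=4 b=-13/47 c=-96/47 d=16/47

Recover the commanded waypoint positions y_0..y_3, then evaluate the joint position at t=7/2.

y_0=0 y_1=3 y_2=4 y_3=-2
S(7/2) = 175/47

y_0 = S_0(0) = a_0 = 0
y_1 = S_1(0) = a_1 = 3
y_2 = S_2(0) = a_2 = 4
y_3 = S_2(2) = -2
t_q=7/2 is in segment 1 (τ=1/2); S_1(τ)=175/47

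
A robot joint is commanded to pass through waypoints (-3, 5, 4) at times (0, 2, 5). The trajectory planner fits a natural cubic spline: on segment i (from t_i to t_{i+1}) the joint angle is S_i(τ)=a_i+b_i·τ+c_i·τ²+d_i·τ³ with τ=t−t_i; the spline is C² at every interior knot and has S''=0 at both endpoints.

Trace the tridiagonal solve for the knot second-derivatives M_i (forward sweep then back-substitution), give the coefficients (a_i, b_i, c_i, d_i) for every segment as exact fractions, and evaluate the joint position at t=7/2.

Δ: Δ0=4, Δ1=-1/3
row 1: diag=10, rhs=-26; c'=3/10, d'=-13/5
back: M1=-13/5
M: M0=0, M1=-13/5, M2=0
seg 0: a=-3, c=M0/2=0, d=(M1−M0)/(6·2)=-13/60, b=Δ0−h0·(2M0+M1)/6=73/15
seg 1: a=5, c=M1/2=-13/10, d=(M2−M1)/(6·3)=13/90, b=Δ1−h1·(2M1+M2)/6=34/15
t_q=7/2 → seg 1, τ=3/2; S=5+34/15·τ+-13/10·τ²+13/90·τ³=477/80

  seg 0: a=-3 b=73/15 c=0 d=-13/60
  seg 1: a=5 b=34/15 c=-13/10 d=13/90
S(7/2) = 477/80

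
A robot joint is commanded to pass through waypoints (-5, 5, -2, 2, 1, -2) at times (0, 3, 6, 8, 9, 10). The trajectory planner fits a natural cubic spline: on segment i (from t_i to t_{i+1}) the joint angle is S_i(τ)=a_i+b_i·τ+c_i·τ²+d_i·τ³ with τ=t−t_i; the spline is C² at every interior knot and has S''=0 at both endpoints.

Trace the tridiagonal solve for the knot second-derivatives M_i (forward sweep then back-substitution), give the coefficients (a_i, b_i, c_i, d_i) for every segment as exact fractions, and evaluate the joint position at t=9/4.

  seg 0: a=-5 b=4195/787 c=0 d=-4715/21249
  seg 1: a=5 b=-520/787 c=-4715/2361 d=10196/21249
  seg 2: a=-2 b=246/787 c=1827/787 d=-1163/1574
  seg 3: a=2 b=576/787 c=-1662/787 d=299/787
  seg 4: a=1 b=-1851/787 c=-765/787 d=255/787
S(9/4) = 224935/50368

Δ: Δ0=10/3, Δ1=-7/3, Δ2=2, Δ3=-1, Δ4=-3
row 1: diag=12, rhs=-34; c'=1/4, d'=-17/6
row 2: denom=10−3·1/4=37/4; d'=(26−3·-17/6)/(37/4)=138/37
row 3: denom=6−2·8/37=206/37; d'=(-18−2·138/37)/(206/37)=-471/103
row 4: denom=4−1·37/206=787/206; d'=(-12−1·-471/103)/(787/206)=-1530/787
back: M4=-1530/787
back: M3=-471/103−37/206·-1530/787=-3324/787
back: M2=138/37−8/37·-3324/787=3654/787
back: M1=-17/6−1/4·3654/787=-9430/2361
M: M0=0, M1=-9430/2361, M2=3654/787, M3=-3324/787, M4=-1530/787, M5=0
seg 0: a=-5, c=M0/2=0, d=(M1−M0)/(6·3)=-4715/21249, b=Δ0−h0·(2M0+M1)/6=4195/787
seg 1: a=5, c=M1/2=-4715/2361, d=(M2−M1)/(6·3)=10196/21249, b=Δ1−h1·(2M1+M2)/6=-520/787
seg 2: a=-2, c=M2/2=1827/787, d=(M3−M2)/(6·2)=-1163/1574, b=Δ2−h2·(2M2+M3)/6=246/787
seg 3: a=2, c=M3/2=-1662/787, d=(M4−M3)/(6·1)=299/787, b=Δ3−h3·(2M3+M4)/6=576/787
seg 4: a=1, c=M4/2=-765/787, d=(M5−M4)/(6·1)=255/787, b=Δ4−h4·(2M4+M5)/6=-1851/787
t_q=9/4 → seg 0, τ=9/4; S=-5+4195/787·τ+0·τ²+-4715/21249·τ³=224935/50368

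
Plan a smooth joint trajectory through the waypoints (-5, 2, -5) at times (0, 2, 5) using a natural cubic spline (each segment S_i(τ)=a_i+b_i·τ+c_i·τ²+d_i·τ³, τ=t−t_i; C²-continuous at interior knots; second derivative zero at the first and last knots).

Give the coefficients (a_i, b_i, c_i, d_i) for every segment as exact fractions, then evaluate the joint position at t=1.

Δ: Δ0=7/2, Δ1=-7/3
row 1: diag=10, rhs=-35; c'=3/10, d'=-7/2
back: M1=-7/2
M: M0=0, M1=-7/2, M2=0
seg 0: a=-5, c=M0/2=0, d=(M1−M0)/(6·2)=-7/24, b=Δ0−h0·(2M0+M1)/6=14/3
seg 1: a=2, c=M1/2=-7/4, d=(M2−M1)/(6·3)=7/36, b=Δ1−h1·(2M1+M2)/6=7/6
t_q=1 → seg 0, τ=1; S=-5+14/3·τ+0·τ²+-7/24·τ³=-5/8

  seg 0: a=-5 b=14/3 c=0 d=-7/24
  seg 1: a=2 b=7/6 c=-7/4 d=7/36
S(1) = -5/8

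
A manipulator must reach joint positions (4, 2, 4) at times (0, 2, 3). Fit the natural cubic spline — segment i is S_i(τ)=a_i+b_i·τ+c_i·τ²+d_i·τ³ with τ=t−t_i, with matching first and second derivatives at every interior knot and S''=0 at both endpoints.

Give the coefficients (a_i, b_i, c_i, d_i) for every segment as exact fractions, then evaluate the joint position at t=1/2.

  seg 0: a=4 b=-2 c=0 d=1/4
  seg 1: a=2 b=1 c=3/2 d=-1/2
S(1/2) = 97/32

Δ: Δ0=-1, Δ1=2
row 1: diag=6, rhs=18; c'=1/6, d'=3
back: M1=3
M: M0=0, M1=3, M2=0
seg 0: a=4, c=M0/2=0, d=(M1−M0)/(6·2)=1/4, b=Δ0−h0·(2M0+M1)/6=-2
seg 1: a=2, c=M1/2=3/2, d=(M2−M1)/(6·1)=-1/2, b=Δ1−h1·(2M1+M2)/6=1
t_q=1/2 → seg 0, τ=1/2; S=4+-2·τ+0·τ²+1/4·τ³=97/32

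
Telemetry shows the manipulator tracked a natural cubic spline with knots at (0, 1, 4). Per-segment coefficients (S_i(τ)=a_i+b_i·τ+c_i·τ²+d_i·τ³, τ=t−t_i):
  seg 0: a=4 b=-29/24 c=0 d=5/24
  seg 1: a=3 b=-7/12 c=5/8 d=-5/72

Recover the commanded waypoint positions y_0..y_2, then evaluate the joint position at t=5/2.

y_0 = S_0(0) = a_0 = 4
y_1 = S_1(0) = a_1 = 3
y_2 = S_1(3) = 5
t_q=5/2 is in segment 1 (τ=3/2); S_1(τ)=211/64

y_0=4 y_1=3 y_2=5
S(5/2) = 211/64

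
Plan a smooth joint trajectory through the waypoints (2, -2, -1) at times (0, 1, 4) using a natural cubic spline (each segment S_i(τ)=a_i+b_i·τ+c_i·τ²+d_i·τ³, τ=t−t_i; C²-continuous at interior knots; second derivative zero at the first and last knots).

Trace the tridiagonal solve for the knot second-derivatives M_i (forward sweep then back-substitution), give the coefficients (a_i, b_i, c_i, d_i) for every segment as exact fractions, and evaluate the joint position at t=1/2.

Δ: Δ0=-4, Δ1=1/3
row 1: diag=8, rhs=26; c'=3/8, d'=13/4
back: M1=13/4
M: M0=0, M1=13/4, M2=0
seg 0: a=2, c=M0/2=0, d=(M1−M0)/(6·1)=13/24, b=Δ0−h0·(2M0+M1)/6=-109/24
seg 1: a=-2, c=M1/2=13/8, d=(M2−M1)/(6·3)=-13/72, b=Δ1−h1·(2M1+M2)/6=-35/12
t_q=1/2 → seg 0, τ=1/2; S=2+-109/24·τ+0·τ²+13/24·τ³=-13/64

  seg 0: a=2 b=-109/24 c=0 d=13/24
  seg 1: a=-2 b=-35/12 c=13/8 d=-13/72
S(1/2) = -13/64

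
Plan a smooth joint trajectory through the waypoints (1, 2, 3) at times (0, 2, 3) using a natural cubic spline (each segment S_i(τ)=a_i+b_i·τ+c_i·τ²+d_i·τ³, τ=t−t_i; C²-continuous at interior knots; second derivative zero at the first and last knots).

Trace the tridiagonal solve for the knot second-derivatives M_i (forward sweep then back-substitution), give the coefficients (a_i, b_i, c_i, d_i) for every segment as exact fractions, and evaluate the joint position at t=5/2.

Δ: Δ0=1/2, Δ1=1
row 1: diag=6, rhs=3; c'=1/6, d'=1/2
back: M1=1/2
M: M0=0, M1=1/2, M2=0
seg 0: a=1, c=M0/2=0, d=(M1−M0)/(6·2)=1/24, b=Δ0−h0·(2M0+M1)/6=1/3
seg 1: a=2, c=M1/2=1/4, d=(M2−M1)/(6·1)=-1/12, b=Δ1−h1·(2M1+M2)/6=5/6
t_q=5/2 → seg 1, τ=1/2; S=2+5/6·τ+1/4·τ²+-1/12·τ³=79/32

  seg 0: a=1 b=1/3 c=0 d=1/24
  seg 1: a=2 b=5/6 c=1/4 d=-1/12
S(5/2) = 79/32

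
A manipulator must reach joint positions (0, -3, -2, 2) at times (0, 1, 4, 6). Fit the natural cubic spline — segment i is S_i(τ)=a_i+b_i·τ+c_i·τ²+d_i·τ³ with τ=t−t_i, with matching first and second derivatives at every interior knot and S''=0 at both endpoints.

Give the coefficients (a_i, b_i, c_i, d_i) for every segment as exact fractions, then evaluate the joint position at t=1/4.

  seg 0: a=0 b=-724/213 c=0 d=85/213
  seg 1: a=-3 b=-469/213 c=85/71 d=-25/213
  seg 2: a=-2 b=386/213 c=10/71 d=-5/213
S(1/4) = -3833/4544

Δ: Δ0=-3, Δ1=1/3, Δ2=2
row 1: diag=8, rhs=20; c'=3/8, d'=5/2
row 2: denom=10−3·3/8=71/8; d'=(10−3·5/2)/(71/8)=20/71
back: M2=20/71
back: M1=5/2−3/8·20/71=170/71
M: M0=0, M1=170/71, M2=20/71, M3=0
seg 0: a=0, c=M0/2=0, d=(M1−M0)/(6·1)=85/213, b=Δ0−h0·(2M0+M1)/6=-724/213
seg 1: a=-3, c=M1/2=85/71, d=(M2−M1)/(6·3)=-25/213, b=Δ1−h1·(2M1+M2)/6=-469/213
seg 2: a=-2, c=M2/2=10/71, d=(M3−M2)/(6·2)=-5/213, b=Δ2−h2·(2M2+M3)/6=386/213
t_q=1/4 → seg 0, τ=1/4; S=0+-724/213·τ+0·τ²+85/213·τ³=-3833/4544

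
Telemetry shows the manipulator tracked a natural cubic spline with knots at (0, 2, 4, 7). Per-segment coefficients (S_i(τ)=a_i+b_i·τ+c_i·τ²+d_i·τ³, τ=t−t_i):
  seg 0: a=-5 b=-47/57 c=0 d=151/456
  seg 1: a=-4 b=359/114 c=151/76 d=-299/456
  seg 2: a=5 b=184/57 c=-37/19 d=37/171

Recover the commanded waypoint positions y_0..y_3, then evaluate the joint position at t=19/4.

y_0 = S_0(0) = a_0 = -5
y_1 = S_1(0) = a_1 = -4
y_2 = S_2(0) = a_2 = 5
y_3 = S_2(3) = 3
t_q=19/4 is in segment 2 (τ=3/4); S_2(τ)=7803/1216

y_0=-5 y_1=-4 y_2=5 y_3=3
S(19/4) = 7803/1216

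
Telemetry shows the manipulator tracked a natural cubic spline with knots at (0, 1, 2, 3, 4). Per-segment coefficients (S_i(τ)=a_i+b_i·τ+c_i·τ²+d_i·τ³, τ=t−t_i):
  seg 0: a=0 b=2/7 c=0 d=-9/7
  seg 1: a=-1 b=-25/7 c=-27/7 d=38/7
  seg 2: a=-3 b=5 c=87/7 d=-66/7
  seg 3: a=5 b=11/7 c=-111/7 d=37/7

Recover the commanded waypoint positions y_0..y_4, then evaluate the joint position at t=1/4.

y_0=0 y_1=-1 y_2=-3 y_3=5 y_4=-4
S(1/4) = 23/448

y_0 = S_0(0) = a_0 = 0
y_1 = S_1(0) = a_1 = -1
y_2 = S_2(0) = a_2 = -3
y_3 = S_3(0) = a_3 = 5
y_4 = S_3(1) = -4
t_q=1/4 is in segment 0 (τ=1/4); S_0(τ)=23/448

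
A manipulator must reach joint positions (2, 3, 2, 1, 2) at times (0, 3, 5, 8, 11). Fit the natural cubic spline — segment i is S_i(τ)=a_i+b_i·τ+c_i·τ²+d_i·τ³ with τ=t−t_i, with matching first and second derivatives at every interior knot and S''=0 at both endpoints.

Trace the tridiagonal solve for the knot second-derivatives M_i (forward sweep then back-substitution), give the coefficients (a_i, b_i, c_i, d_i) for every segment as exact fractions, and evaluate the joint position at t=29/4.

Δ: Δ0=1/3, Δ1=-1/2, Δ2=-1/3, Δ3=1/3
row 1: diag=10, rhs=-5; c'=1/5, d'=-1/2
row 2: denom=10−2·1/5=48/5; d'=(1−2·-1/2)/(48/5)=5/24
row 3: denom=12−3·5/16=177/16; d'=(4−3·5/24)/(177/16)=18/59
back: M3=18/59
back: M2=5/24−5/16·18/59=20/177
back: M1=-1/2−1/5·20/177=-185/354
M: M0=0, M1=-185/354, M2=20/177, M3=18/59, M4=0
seg 0: a=2, c=M0/2=0, d=(M1−M0)/(6·3)=-185/6372, b=Δ0−h0·(2M0+M1)/6=421/708
seg 1: a=3, c=M1/2=-185/708, d=(M2−M1)/(6·2)=25/472, b=Δ1−h1·(2M1+M2)/6=-67/354
seg 2: a=2, c=M2/2=10/177, d=(M3−M2)/(6·3)=17/1593, b=Δ2−h2·(2M2+M3)/6=-106/177
seg 3: a=1, c=M3/2=9/59, d=(M4−M3)/(6·3)=-1/59, b=Δ3−h3·(2M3+M4)/6=5/177
t_q=29/4 → seg 2, τ=9/4; S=2+-106/177·τ+10/177·τ²+17/1593·τ³=4003/3776

  seg 0: a=2 b=421/708 c=0 d=-185/6372
  seg 1: a=3 b=-67/354 c=-185/708 d=25/472
  seg 2: a=2 b=-106/177 c=10/177 d=17/1593
  seg 3: a=1 b=5/177 c=9/59 d=-1/59
S(29/4) = 4003/3776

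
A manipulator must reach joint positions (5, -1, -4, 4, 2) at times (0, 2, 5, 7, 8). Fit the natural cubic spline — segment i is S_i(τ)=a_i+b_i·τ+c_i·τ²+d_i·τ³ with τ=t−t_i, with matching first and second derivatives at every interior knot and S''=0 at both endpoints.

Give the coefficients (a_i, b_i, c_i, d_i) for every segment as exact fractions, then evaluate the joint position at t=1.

Δ: Δ0=-3, Δ1=-1, Δ2=4, Δ3=-2
row 1: diag=10, rhs=12; c'=3/10, d'=6/5
row 2: denom=10−3·3/10=91/10; d'=(30−3·6/5)/(91/10)=264/91
row 3: denom=6−2·20/91=506/91; d'=(-36−2·264/91)/(506/91)=-1902/253
back: M3=-1902/253
back: M2=264/91−20/91·-1902/253=1152/253
back: M1=6/5−3/10·1152/253=-42/253
M: M0=0, M1=-42/253, M2=1152/253, M3=-1902/253, M4=0
seg 0: a=5, c=M0/2=0, d=(M1−M0)/(6·2)=-7/506, b=Δ0−h0·(2M0+M1)/6=-745/253
seg 1: a=-1, c=M1/2=-21/253, d=(M2−M1)/(6·3)=199/759, b=Δ1−h1·(2M1+M2)/6=-787/253
seg 2: a=-4, c=M2/2=576/253, d=(M3−M2)/(6·2)=-509/506, b=Δ2−h2·(2M2+M3)/6=878/253
seg 3: a=4, c=M3/2=-951/253, d=(M4−M3)/(6·1)=317/253, b=Δ3−h3·(2M3+M4)/6=128/253
t_q=1 → seg 0, τ=1; S=5+-745/253·τ+0·τ²+-7/506·τ³=1033/506

  seg 0: a=5 b=-745/253 c=0 d=-7/506
  seg 1: a=-1 b=-787/253 c=-21/253 d=199/759
  seg 2: a=-4 b=878/253 c=576/253 d=-509/506
  seg 3: a=4 b=128/253 c=-951/253 d=317/253
S(1) = 1033/506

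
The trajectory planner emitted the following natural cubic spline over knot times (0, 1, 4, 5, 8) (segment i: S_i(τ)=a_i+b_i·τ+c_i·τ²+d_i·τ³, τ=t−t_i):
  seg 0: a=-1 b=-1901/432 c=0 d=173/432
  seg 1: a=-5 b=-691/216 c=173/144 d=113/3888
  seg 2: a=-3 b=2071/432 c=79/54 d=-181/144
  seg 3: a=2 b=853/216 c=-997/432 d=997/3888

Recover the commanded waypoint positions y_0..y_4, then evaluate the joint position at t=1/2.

y_0 = S_0(0) = a_0 = -1
y_1 = S_1(0) = a_1 = -5
y_2 = S_2(0) = a_2 = -3
y_3 = S_3(0) = a_3 = 2
y_4 = S_3(3) = 0
t_q=1/2 is in segment 0 (τ=1/2); S_0(τ)=-3629/1152

y_0=-1 y_1=-5 y_2=-3 y_3=2 y_4=0
S(1/2) = -3629/1152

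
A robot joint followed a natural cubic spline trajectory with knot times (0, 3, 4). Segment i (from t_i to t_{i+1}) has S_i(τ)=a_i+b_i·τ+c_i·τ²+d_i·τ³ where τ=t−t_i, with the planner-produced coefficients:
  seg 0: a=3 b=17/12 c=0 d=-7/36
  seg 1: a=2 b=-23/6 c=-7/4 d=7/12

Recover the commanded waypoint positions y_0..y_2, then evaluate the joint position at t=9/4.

y_0 = S_0(0) = a_0 = 3
y_1 = S_1(0) = a_1 = 2
y_2 = S_1(1) = -3
t_q=9/4 is in segment 0 (τ=9/4); S_0(τ)=1017/256

y_0=3 y_1=2 y_2=-3
S(9/4) = 1017/256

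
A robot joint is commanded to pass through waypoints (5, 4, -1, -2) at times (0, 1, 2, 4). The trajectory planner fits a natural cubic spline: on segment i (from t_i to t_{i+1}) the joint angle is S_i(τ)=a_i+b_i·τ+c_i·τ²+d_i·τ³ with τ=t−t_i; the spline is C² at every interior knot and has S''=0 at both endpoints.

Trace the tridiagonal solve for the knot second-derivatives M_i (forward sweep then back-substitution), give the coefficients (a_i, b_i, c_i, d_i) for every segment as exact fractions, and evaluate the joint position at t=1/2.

Δ: Δ0=-1, Δ1=-5, Δ2=-1/2
row 1: diag=4, rhs=-24; c'=1/4, d'=-6
row 2: denom=6−1·1/4=23/4; d'=(27−1·-6)/(23/4)=132/23
back: M2=132/23
back: M1=-6−1/4·132/23=-171/23
M: M0=0, M1=-171/23, M2=132/23, M3=0
seg 0: a=5, c=M0/2=0, d=(M1−M0)/(6·1)=-57/46, b=Δ0−h0·(2M0+M1)/6=11/46
seg 1: a=4, c=M1/2=-171/46, d=(M2−M1)/(6·1)=101/46, b=Δ1−h1·(2M1+M2)/6=-80/23
seg 2: a=-1, c=M2/2=66/23, d=(M3−M2)/(6·2)=-11/23, b=Δ2−h2·(2M2+M3)/6=-199/46
t_q=1/2 → seg 0, τ=1/2; S=5+11/46·τ+0·τ²+-57/46·τ³=1827/368

  seg 0: a=5 b=11/46 c=0 d=-57/46
  seg 1: a=4 b=-80/23 c=-171/46 d=101/46
  seg 2: a=-1 b=-199/46 c=66/23 d=-11/23
S(1/2) = 1827/368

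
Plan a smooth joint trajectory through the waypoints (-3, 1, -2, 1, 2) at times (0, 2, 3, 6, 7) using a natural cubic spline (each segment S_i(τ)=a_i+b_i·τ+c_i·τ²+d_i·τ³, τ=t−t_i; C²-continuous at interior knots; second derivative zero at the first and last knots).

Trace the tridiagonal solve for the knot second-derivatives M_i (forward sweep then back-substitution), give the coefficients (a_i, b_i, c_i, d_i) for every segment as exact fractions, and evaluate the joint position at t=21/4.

Δ: Δ0=2, Δ1=-3, Δ2=1, Δ3=1
row 1: diag=6, rhs=-30; c'=1/6, d'=-5
row 2: denom=8−1·1/6=47/6; d'=(24−1·-5)/(47/6)=174/47
row 3: denom=8−3·18/47=322/47; d'=(0−3·174/47)/(322/47)=-261/161
back: M3=-261/161
back: M2=174/47−18/47·-261/161=696/161
back: M1=-5−1/6·696/161=-921/161
M: M0=0, M1=-921/161, M2=696/161, M3=-261/161, M4=0
seg 0: a=-3, c=M0/2=0, d=(M1−M0)/(6·2)=-307/644, b=Δ0−h0·(2M0+M1)/6=629/161
seg 1: a=1, c=M1/2=-921/322, d=(M2−M1)/(6·1)=77/46, b=Δ1−h1·(2M1+M2)/6=-292/161
seg 2: a=-2, c=M2/2=348/161, d=(M3−M2)/(6·3)=-319/966, b=Δ2−h2·(2M2+M3)/6=-809/322
seg 3: a=1, c=M3/2=-261/322, d=(M4−M3)/(6·1)=87/322, b=Δ3−h3·(2M3+M4)/6=248/161
t_q=21/4 → seg 2, τ=9/4; S=-2+-809/322·τ+348/161·τ²+-319/966·τ³=-9725/20608

  seg 0: a=-3 b=629/161 c=0 d=-307/644
  seg 1: a=1 b=-292/161 c=-921/322 d=77/46
  seg 2: a=-2 b=-809/322 c=348/161 d=-319/966
  seg 3: a=1 b=248/161 c=-261/322 d=87/322
S(21/4) = -9725/20608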